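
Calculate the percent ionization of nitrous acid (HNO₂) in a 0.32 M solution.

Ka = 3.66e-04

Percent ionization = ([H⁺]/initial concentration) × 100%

Using Ka equilibrium: x² + Ka×x - Ka×C = 0. Solving: [H⁺] = 1.0641e-02. Percent = (1.0641e-02/0.32) × 100

Percent ionization = 3.33%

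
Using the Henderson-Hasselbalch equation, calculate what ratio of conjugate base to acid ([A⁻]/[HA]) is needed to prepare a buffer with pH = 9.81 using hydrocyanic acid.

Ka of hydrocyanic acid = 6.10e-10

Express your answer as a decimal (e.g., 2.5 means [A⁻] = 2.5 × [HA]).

pKa = -log(6.10e-10) = 9.2147. pH = pKa + log([A⁻]/[HA]), so log([A⁻]/[HA]) = pH − pKa = 9.81 − 9.2147 = 0.5953. [A⁻]/[HA] = 10^(0.5953) = 3.94

[A⁻]/[HA] = 3.94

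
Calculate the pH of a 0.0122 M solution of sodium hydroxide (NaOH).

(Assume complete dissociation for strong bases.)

[OH⁻] = 0.0122 M for strong base. pOH = -log[OH⁻] = 1.91, pH = 14 - pOH

pH = 12.09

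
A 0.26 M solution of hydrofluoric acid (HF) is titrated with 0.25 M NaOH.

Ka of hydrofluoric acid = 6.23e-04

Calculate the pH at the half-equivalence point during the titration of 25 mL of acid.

At half-equivalence [HA] = [A⁻], so Henderson-Hasselbalch gives pH = pKa = -log(6.23e-04) = 3.21.

pH = pKa = 3.21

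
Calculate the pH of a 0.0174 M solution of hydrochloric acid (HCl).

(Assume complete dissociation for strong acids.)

[H⁺] = 0.0174 M for strong acid. pH = -log[H⁺] = -log(0.0174)

pH = 1.76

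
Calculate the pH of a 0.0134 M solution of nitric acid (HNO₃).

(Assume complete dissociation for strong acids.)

[H⁺] = 0.0134 M for strong acid. pH = -log[H⁺] = -log(0.0134)

pH = 1.87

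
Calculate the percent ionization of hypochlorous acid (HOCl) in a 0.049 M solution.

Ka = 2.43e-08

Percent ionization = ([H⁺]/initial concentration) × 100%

Using Ka equilibrium: x² + Ka×x - Ka×C = 0. Solving: [H⁺] = 3.4494e-05. Percent = (3.4494e-05/0.049) × 100

Percent ionization = 0.0704%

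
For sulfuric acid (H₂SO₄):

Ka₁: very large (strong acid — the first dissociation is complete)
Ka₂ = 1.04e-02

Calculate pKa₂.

pKa₂ = -log(Ka₂) = -log(1.04e-02) = 1.98.

pK_{a2} = 1.98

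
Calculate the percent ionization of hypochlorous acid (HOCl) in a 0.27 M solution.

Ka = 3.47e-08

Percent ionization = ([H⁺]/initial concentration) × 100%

Using Ka equilibrium: x² + Ka×x - Ka×C = 0. Solving: [H⁺] = 9.6776e-05. Percent = (9.6776e-05/0.27) × 100

Percent ionization = 0.0358%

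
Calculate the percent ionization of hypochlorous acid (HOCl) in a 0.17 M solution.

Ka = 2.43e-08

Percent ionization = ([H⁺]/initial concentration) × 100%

Using Ka equilibrium: x² + Ka×x - Ka×C = 0. Solving: [H⁺] = 6.4261e-05. Percent = (6.4261e-05/0.17) × 100

Percent ionization = 0.0378%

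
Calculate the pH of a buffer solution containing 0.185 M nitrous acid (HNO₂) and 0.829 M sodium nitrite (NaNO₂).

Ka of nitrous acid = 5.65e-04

pKa = -log(5.65e-04) = 3.25. pH = pKa + log([A⁻]/[HA]) = 3.25 + log(0.829/0.185)

pH = 3.90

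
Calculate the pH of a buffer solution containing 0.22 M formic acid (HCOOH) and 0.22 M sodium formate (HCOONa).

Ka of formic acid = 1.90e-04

pKa = -log(1.90e-04) = 3.72. pH = pKa + log([A⁻]/[HA]) = 3.72 + log(0.22/0.22)

pH = 3.72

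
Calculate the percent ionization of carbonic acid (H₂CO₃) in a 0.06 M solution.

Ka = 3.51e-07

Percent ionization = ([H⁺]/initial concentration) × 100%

Using Ka equilibrium: x² + Ka×x - Ka×C = 0. Solving: [H⁺] = 1.4495e-04. Percent = (1.4495e-04/0.06) × 100

Percent ionization = 0.242%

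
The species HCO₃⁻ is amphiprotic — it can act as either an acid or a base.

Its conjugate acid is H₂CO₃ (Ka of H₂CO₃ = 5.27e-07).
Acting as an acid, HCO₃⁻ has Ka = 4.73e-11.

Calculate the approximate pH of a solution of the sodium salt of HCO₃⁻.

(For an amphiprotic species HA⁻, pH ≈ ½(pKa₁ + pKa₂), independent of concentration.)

pKa₁ = -log(5.27e-07) = 6.28; pKa₂ = -log(4.73e-11) = 10.33. For an amphiprotic species, pH ≈ ½(pKa₁ + pKa₂) = ½(6.28 + 10.33) = 8.30.

pH = 8.30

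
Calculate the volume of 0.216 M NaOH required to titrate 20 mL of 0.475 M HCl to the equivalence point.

At equivalence: moles acid = moles base. moles HCl = 0.475 × 20/1000 = 0.0095 mol. V_base = moles / 0.216 × 1000 = 44.0 mL.

V_{base} = 44.0 mL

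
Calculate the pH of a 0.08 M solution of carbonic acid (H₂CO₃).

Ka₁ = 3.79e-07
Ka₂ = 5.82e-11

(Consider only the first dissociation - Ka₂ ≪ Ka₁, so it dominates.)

First dissociation dominates. From Ka₁ = [H⁺][HA⁻]/[H₂A], x² + Ka₁·x − Ka₁·C = 0 with C = 0.08 M and Ka₁ = 3.79e-07. Solving: [H⁺] = (−Ka₁ + √(Ka₁² + 4·Ka₁·C)) / 2 = 1.7394e-04 M. pH = -log(1.7394e-04) = 3.76.

pH = 3.76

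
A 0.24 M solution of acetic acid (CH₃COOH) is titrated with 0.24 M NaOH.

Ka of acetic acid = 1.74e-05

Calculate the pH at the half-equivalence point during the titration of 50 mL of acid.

At half-equivalence [HA] = [A⁻], so Henderson-Hasselbalch gives pH = pKa = -log(1.74e-05) = 4.76.

pH = pKa = 4.76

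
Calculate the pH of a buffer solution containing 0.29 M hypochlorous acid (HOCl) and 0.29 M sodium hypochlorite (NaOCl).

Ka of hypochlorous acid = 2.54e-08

pKa = -log(2.54e-08) = 7.60. pH = pKa + log([A⁻]/[HA]) = 7.60 + log(0.29/0.29)

pH = 7.60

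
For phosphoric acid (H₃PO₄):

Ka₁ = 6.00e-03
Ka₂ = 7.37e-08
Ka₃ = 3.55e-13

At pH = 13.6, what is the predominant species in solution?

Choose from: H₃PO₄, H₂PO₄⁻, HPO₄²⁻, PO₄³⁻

pKa₁ = 2.22, pKa₂ = 7.13, pKa₃ = 12.45. For a polyprotic acid the predominant species crosses at each pKa: below pKa_n the protonated form dominates, above it the deprotonated form does. At pH = 13.6, the predominant species is PO₄³⁻.

PO₄³⁻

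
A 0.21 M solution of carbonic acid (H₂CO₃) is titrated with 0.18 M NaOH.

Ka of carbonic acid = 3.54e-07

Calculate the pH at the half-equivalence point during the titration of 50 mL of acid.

At half-equivalence [HA] = [A⁻], so Henderson-Hasselbalch gives pH = pKa = -log(3.54e-07) = 6.45.

pH = pKa = 6.45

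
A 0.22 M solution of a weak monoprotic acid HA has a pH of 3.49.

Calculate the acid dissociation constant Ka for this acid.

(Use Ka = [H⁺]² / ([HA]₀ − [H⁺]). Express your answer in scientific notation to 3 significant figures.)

[H⁺] = 10^(−pH) = 10^(−3.49) = 3.236e-04 M. For HA ⇌ H⁺ + A⁻, Ka = [H⁺][A⁻]/[HA] = [H⁺]² / ([HA]₀ − [H⁺]) = (3.236e-04)² / (0.22 − 3.236e-04) = 4.77e-07.

K_a = 4.77e-07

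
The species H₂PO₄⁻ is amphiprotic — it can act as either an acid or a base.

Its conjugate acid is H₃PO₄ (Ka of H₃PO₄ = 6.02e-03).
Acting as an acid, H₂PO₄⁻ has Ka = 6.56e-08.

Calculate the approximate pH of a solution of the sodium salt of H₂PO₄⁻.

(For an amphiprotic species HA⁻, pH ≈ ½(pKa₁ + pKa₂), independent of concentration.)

pKa₁ = -log(6.02e-03) = 2.22; pKa₂ = -log(6.56e-08) = 7.18. For an amphiprotic species, pH ≈ ½(pKa₁ + pKa₂) = ½(2.22 + 7.18) = 4.70.

pH = 4.70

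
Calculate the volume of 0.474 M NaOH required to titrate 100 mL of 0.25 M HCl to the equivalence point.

At equivalence: moles acid = moles base. moles HCl = 0.25 × 100/1000 = 0.025 mol. V_base = moles / 0.474 × 1000 = 52.7 mL.

V_{base} = 52.7 mL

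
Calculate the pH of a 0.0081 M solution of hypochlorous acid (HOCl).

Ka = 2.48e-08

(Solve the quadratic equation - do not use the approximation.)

x² + Ka×x - Ka×C = 0. Using quadratic formula: [H⁺] = 1.4161e-05

pH = 4.85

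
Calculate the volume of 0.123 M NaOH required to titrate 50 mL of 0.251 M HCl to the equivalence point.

At equivalence: moles acid = moles base. moles HCl = 0.251 × 50/1000 = 0.01255 mol. V_base = moles / 0.123 × 1000 = 102.0 mL.

V_{base} = 102.0 mL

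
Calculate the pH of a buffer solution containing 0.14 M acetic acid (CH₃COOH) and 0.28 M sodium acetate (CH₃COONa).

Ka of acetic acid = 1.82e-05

pKa = -log(1.82e-05) = 4.74. pH = pKa + log([A⁻]/[HA]) = 4.74 + log(0.28/0.14)

pH = 5.04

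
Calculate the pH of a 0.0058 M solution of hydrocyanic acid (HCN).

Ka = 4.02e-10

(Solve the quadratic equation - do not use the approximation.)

x² + Ka×x - Ka×C = 0. Using quadratic formula: [H⁺] = 1.5268e-06

pH = 5.82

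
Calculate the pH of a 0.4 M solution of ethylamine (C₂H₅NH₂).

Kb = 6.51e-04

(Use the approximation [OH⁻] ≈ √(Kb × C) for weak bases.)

[OH⁻] = √(Kb × C) = √(6.51e-04 × 0.4) = 1.6137e-02. pOH = 1.79, pH = 14 - pOH

pH = 12.21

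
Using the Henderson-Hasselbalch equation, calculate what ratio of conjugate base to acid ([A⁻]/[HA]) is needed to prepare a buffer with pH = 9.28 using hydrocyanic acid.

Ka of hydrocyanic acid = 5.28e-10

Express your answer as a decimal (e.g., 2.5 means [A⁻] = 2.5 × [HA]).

pKa = -log(5.28e-10) = 9.2774. pH = pKa + log([A⁻]/[HA]), so log([A⁻]/[HA]) = pH − pKa = 9.28 − 9.2774 = 0.0026. [A⁻]/[HA] = 10^(0.0026) = 1.01

[A⁻]/[HA] = 1.01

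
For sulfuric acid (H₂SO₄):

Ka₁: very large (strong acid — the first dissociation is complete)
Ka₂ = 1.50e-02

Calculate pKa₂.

pKa₂ = -log(Ka₂) = -log(1.50e-02) = 1.82.

pK_{a2} = 1.82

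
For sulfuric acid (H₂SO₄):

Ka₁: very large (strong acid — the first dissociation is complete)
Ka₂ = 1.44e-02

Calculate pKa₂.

pKa₂ = -log(Ka₂) = -log(1.44e-02) = 1.84.

pK_{a2} = 1.84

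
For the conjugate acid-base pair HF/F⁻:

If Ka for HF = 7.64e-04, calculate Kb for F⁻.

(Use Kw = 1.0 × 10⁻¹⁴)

For a conjugate pair Ka × Kb = Kw, so Kb = Kw/Ka = 1.0 × 10⁻¹⁴ / 7.64e-04 = 1.31e-11.

K_b = 1.31e-11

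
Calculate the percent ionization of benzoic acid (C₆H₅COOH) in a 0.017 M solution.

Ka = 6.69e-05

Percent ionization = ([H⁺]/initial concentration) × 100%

Using Ka equilibrium: x² + Ka×x - Ka×C = 0. Solving: [H⁺] = 1.0335e-03. Percent = (1.0335e-03/0.017) × 100

Percent ionization = 6.08%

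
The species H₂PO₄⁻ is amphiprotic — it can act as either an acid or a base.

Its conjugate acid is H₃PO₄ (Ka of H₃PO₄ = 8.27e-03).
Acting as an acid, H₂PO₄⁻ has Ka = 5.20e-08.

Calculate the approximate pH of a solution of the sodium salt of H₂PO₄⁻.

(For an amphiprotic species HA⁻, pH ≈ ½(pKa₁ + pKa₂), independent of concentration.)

pKa₁ = -log(8.27e-03) = 2.08; pKa₂ = -log(5.20e-08) = 7.28. For an amphiprotic species, pH ≈ ½(pKa₁ + pKa₂) = ½(2.08 + 7.28) = 4.68.

pH = 4.68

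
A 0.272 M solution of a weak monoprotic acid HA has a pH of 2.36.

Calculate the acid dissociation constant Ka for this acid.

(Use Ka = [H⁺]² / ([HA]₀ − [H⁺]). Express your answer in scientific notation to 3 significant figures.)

[H⁺] = 10^(−pH) = 10^(−2.36) = 4.365e-03 M. For HA ⇌ H⁺ + A⁻, Ka = [H⁺][A⁻]/[HA] = [H⁺]² / ([HA]₀ − [H⁺]) = (4.365e-03)² / (0.272 − 4.365e-03) = 7.12e-05.

K_a = 7.12e-05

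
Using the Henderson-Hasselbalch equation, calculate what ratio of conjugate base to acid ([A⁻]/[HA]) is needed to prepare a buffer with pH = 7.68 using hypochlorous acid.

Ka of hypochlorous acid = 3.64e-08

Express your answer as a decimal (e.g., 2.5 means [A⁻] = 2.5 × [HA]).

pKa = -log(3.64e-08) = 7.4389. pH = pKa + log([A⁻]/[HA]), so log([A⁻]/[HA]) = pH − pKa = 7.68 − 7.4389 = 0.2411. [A⁻]/[HA] = 10^(0.2411) = 1.74

[A⁻]/[HA] = 1.74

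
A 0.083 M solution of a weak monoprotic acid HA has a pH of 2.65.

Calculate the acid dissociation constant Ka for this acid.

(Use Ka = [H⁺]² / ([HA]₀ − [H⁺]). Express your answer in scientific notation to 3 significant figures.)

[H⁺] = 10^(−pH) = 10^(−2.65) = 2.239e-03 M. For HA ⇌ H⁺ + A⁻, Ka = [H⁺][A⁻]/[HA] = [H⁺]² / ([HA]₀ − [H⁺]) = (2.239e-03)² / (0.083 − 2.239e-03) = 6.21e-05.

K_a = 6.21e-05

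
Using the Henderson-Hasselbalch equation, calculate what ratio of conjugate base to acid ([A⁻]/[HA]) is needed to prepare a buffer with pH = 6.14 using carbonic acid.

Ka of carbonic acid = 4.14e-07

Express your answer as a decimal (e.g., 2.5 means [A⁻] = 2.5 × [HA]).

pKa = -log(4.14e-07) = 6.3830. pH = pKa + log([A⁻]/[HA]), so log([A⁻]/[HA]) = pH − pKa = 6.14 − 6.3830 = -0.2430. [A⁻]/[HA] = 10^(-0.2430) = 0.571

[A⁻]/[HA] = 0.571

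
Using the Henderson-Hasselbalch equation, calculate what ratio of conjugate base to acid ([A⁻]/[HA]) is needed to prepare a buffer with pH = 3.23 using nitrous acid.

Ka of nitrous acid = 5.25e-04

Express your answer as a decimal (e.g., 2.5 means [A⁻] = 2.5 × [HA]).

pKa = -log(5.25e-04) = 3.2798. pH = pKa + log([A⁻]/[HA]), so log([A⁻]/[HA]) = pH − pKa = 3.23 − 3.2798 = -0.0498. [A⁻]/[HA] = 10^(-0.0498) = 0.892

[A⁻]/[HA] = 0.892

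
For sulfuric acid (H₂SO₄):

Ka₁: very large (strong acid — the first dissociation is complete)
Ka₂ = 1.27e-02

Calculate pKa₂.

pKa₂ = -log(Ka₂) = -log(1.27e-02) = 1.90.

pK_{a2} = 1.90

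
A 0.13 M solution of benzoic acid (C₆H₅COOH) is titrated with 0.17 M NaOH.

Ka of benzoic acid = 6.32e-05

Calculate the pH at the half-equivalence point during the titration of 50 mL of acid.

At half-equivalence [HA] = [A⁻], so Henderson-Hasselbalch gives pH = pKa = -log(6.32e-05) = 4.20.

pH = pKa = 4.20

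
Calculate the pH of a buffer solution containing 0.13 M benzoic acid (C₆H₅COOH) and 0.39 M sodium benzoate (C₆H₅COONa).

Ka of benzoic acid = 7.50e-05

pKa = -log(7.50e-05) = 4.12. pH = pKa + log([A⁻]/[HA]) = 4.12 + log(0.39/0.13)

pH = 4.60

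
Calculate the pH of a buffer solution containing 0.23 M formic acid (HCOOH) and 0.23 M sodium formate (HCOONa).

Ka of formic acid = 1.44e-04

pKa = -log(1.44e-04) = 3.84. pH = pKa + log([A⁻]/[HA]) = 3.84 + log(0.23/0.23)

pH = 3.84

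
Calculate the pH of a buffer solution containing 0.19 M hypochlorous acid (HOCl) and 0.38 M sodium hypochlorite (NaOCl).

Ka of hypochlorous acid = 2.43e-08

pKa = -log(2.43e-08) = 7.61. pH = pKa + log([A⁻]/[HA]) = 7.61 + log(0.38/0.19)

pH = 7.92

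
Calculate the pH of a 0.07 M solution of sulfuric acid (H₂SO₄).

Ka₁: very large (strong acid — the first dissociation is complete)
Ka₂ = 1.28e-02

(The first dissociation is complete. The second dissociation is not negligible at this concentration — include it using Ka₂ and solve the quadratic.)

First dissociation is complete: [H⁺]₀ = [HSO₄⁻]₀ = C = 0.07 M. Second dissociation HSO₄⁻ ⇌ H⁺ + SO₄²⁻: let x = [SO₄²⁻]. Ka₂ = (C + x)·x / (C − x) = 1.28e-02 → x² + (C + Ka₂)·x − Ka₂·C = 0 → x² + 0.08280·x − 8.960e-04 = 0. x = (−0.08280 + √(0.08280² + 4 × 8.960e-04)) / 2 = 9.6878e-03 M. [H⁺] = C + x = 0.07 + 9.6878e-03 = 7.9688e-02 M. pH = -log(7.9688e-02) = 1.10.

pH = 1.10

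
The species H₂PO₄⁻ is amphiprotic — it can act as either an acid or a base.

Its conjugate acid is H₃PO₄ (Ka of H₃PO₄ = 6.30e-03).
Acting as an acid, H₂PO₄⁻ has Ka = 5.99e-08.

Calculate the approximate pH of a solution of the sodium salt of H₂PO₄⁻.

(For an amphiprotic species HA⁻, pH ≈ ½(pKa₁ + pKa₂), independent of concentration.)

pKa₁ = -log(6.30e-03) = 2.20; pKa₂ = -log(5.99e-08) = 7.22. For an amphiprotic species, pH ≈ ½(pKa₁ + pKa₂) = ½(2.20 + 7.22) = 4.71.

pH = 4.71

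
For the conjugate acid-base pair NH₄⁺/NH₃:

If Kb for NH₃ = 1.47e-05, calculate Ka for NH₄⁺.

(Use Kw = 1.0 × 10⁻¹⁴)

For a conjugate pair Ka × Kb = Kw, so Ka = Kw/Kb = 1.0 × 10⁻¹⁴ / 1.47e-05 = 6.80e-10.

K_a = 6.80e-10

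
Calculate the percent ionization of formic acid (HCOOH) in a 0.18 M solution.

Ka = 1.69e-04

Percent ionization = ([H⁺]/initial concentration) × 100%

Using Ka equilibrium: x² + Ka×x - Ka×C = 0. Solving: [H⁺] = 5.4316e-03. Percent = (5.4316e-03/0.18) × 100

Percent ionization = 3.02%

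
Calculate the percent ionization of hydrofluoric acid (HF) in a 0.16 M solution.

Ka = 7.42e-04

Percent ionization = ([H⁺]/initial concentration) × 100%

Using Ka equilibrium: x² + Ka×x - Ka×C = 0. Solving: [H⁺] = 1.0531e-02. Percent = (1.0531e-02/0.16) × 100

Percent ionization = 6.58%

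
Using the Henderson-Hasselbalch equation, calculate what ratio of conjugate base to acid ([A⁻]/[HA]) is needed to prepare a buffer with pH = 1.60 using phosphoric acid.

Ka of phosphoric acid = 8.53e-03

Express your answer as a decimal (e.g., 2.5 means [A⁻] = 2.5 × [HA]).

pKa = -log(8.53e-03) = 2.0691. pH = pKa + log([A⁻]/[HA]), so log([A⁻]/[HA]) = pH − pKa = 1.60 − 2.0691 = -0.4691. [A⁻]/[HA] = 10^(-0.4691) = 0.340

[A⁻]/[HA] = 0.340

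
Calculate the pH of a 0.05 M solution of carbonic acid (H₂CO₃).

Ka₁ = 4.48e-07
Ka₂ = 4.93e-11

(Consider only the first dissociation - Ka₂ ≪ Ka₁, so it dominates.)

First dissociation dominates. From Ka₁ = [H⁺][HA⁻]/[H₂A], x² + Ka₁·x − Ka₁·C = 0 with C = 0.05 M and Ka₁ = 4.48e-07. Solving: [H⁺] = (−Ka₁ + √(Ka₁² + 4·Ka₁·C)) / 2 = 1.4944e-04 M. pH = -log(1.4944e-04) = 3.83.

pH = 3.83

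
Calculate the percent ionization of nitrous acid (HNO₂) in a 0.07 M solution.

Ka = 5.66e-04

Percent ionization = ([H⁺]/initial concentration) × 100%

Using Ka equilibrium: x² + Ka×x - Ka×C = 0. Solving: [H⁺] = 6.0178e-03. Percent = (6.0178e-03/0.07) × 100

Percent ionization = 8.6%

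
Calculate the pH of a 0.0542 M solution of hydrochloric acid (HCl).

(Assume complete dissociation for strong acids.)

[H⁺] = 0.0542 M for strong acid. pH = -log[H⁺] = -log(0.0542)

pH = 1.27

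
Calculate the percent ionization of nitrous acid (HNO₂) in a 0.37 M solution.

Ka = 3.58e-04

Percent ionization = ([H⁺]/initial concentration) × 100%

Using Ka equilibrium: x² + Ka×x - Ka×C = 0. Solving: [H⁺] = 1.1332e-02. Percent = (1.1332e-02/0.37) × 100

Percent ionization = 3.06%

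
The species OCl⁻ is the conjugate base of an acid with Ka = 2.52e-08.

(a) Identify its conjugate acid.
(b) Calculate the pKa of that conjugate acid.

(a) The conjugate acid is formed by adding one H⁺ to OCl⁻, giving HOCl. (b) pKa = -log(Ka) = -log(2.52e-08) = 7.60.

Conjugate acid: HOCl; pK_a = 7.60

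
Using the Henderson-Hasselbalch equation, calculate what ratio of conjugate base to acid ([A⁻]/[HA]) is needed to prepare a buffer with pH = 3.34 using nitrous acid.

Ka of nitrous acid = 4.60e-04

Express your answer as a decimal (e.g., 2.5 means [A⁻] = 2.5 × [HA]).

pKa = -log(4.60e-04) = 3.3372. pH = pKa + log([A⁻]/[HA]), so log([A⁻]/[HA]) = pH − pKa = 3.34 − 3.3372 = 0.0028. [A⁻]/[HA] = 10^(0.0028) = 1.01

[A⁻]/[HA] = 1.01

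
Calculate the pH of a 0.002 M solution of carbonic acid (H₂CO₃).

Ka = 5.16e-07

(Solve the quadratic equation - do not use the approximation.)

x² + Ka×x - Ka×C = 0. Using quadratic formula: [H⁺] = 3.1868e-05

pH = 4.50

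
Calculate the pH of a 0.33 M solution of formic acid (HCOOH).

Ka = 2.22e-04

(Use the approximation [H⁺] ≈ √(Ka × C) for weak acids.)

[H⁺] = √(Ka × C) = √(2.22e-04 × 0.33) = 8.5592e-03. pH = -log(8.5592e-03)

pH = 2.07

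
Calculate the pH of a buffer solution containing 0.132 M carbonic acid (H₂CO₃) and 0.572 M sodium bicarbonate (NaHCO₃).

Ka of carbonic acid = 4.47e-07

pKa = -log(4.47e-07) = 6.35. pH = pKa + log([A⁻]/[HA]) = 6.35 + log(0.572/0.132)

pH = 6.99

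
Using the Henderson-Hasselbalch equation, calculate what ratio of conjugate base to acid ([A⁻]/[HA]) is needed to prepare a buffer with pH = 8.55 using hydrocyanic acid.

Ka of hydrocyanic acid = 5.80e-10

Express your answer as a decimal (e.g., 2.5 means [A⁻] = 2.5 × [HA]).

pKa = -log(5.80e-10) = 9.2366. pH = pKa + log([A⁻]/[HA]), so log([A⁻]/[HA]) = pH − pKa = 8.55 − 9.2366 = -0.6866. [A⁻]/[HA] = 10^(-0.6866) = 0.206

[A⁻]/[HA] = 0.206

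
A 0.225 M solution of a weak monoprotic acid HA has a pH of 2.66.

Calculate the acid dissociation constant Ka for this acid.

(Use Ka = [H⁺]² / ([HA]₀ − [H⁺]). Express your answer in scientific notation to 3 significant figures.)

[H⁺] = 10^(−pH) = 10^(−2.66) = 2.188e-03 M. For HA ⇌ H⁺ + A⁻, Ka = [H⁺][A⁻]/[HA] = [H⁺]² / ([HA]₀ − [H⁺]) = (2.188e-03)² / (0.225 − 2.188e-03) = 2.15e-05.

K_a = 2.15e-05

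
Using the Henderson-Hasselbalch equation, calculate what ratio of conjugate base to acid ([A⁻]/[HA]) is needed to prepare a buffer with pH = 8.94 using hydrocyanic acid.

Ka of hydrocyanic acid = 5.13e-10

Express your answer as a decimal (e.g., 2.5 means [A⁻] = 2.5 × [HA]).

pKa = -log(5.13e-10) = 9.2899. pH = pKa + log([A⁻]/[HA]), so log([A⁻]/[HA]) = pH − pKa = 8.94 − 9.2899 = -0.3499. [A⁻]/[HA] = 10^(-0.3499) = 0.447

[A⁻]/[HA] = 0.447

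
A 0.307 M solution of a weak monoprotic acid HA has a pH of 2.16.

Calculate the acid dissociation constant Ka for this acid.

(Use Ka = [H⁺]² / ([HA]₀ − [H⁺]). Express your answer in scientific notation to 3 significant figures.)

[H⁺] = 10^(−pH) = 10^(−2.16) = 6.918e-03 M. For HA ⇌ H⁺ + A⁻, Ka = [H⁺][A⁻]/[HA] = [H⁺]² / ([HA]₀ − [H⁺]) = (6.918e-03)² / (0.307 − 6.918e-03) = 1.59e-04.

K_a = 1.59e-04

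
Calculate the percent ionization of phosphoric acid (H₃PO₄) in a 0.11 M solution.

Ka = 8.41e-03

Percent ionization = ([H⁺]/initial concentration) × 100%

Using Ka equilibrium: x² + Ka×x - Ka×C = 0. Solving: [H⁺] = 2.6500e-02. Percent = (2.6500e-02/0.11) × 100

Percent ionization = 24.1%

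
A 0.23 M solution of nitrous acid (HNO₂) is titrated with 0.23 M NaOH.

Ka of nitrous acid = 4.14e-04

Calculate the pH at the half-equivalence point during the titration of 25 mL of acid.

At half-equivalence [HA] = [A⁻], so Henderson-Hasselbalch gives pH = pKa = -log(4.14e-04) = 3.38.

pH = pKa = 3.38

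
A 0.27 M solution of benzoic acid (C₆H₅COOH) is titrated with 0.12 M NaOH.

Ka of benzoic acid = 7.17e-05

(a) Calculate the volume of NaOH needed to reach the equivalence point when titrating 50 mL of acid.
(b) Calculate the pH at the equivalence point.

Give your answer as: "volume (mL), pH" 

moles acid = 0.27 × 50/1000 = 0.0135 mol; V_base = moles/0.12 × 1000 = 112.5 mL. At equivalence only the conjugate base is present: [A⁻] = 0.0135/0.163 = 8.3077e-02 M. Kb = Kw/Ka = 1.39e-10; [OH⁻] = √(Kb × [A⁻]) = 3.4039e-06; pOH = 5.47; pH = 14 - pOH = 8.53.

V = 112.5 mL, pH = 8.53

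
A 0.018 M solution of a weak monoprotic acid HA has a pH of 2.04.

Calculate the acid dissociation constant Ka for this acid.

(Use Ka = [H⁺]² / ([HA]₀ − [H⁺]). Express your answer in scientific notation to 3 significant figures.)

[H⁺] = 10^(−pH) = 10^(−2.04) = 9.120e-03 M. For HA ⇌ H⁺ + A⁻, Ka = [H⁺][A⁻]/[HA] = [H⁺]² / ([HA]₀ − [H⁺]) = (9.120e-03)² / (0.018 − 9.120e-03) = 9.37e-03.

K_a = 9.37e-03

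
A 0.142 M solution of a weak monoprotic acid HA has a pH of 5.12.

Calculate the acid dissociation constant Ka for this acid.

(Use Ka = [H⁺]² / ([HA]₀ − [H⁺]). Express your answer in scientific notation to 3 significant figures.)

[H⁺] = 10^(−pH) = 10^(−5.12) = 7.586e-06 M. For HA ⇌ H⁺ + A⁻, Ka = [H⁺][A⁻]/[HA] = [H⁺]² / ([HA]₀ − [H⁺]) = (7.586e-06)² / (0.142 − 7.586e-06) = 4.05e-10.

K_a = 4.05e-10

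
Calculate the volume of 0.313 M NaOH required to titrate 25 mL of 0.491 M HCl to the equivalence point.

At equivalence: moles acid = moles base. moles HCl = 0.491 × 25/1000 = 0.01228 mol. V_base = moles / 0.313 × 1000 = 39.2 mL.

V_{base} = 39.2 mL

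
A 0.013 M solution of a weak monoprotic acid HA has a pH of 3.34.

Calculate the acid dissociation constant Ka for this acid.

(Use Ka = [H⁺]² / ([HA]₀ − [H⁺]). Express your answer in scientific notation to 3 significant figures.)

[H⁺] = 10^(−pH) = 10^(−3.34) = 4.571e-04 M. For HA ⇌ H⁺ + A⁻, Ka = [H⁺][A⁻]/[HA] = [H⁺]² / ([HA]₀ − [H⁺]) = (4.571e-04)² / (0.013 − 4.571e-04) = 1.67e-05.

K_a = 1.67e-05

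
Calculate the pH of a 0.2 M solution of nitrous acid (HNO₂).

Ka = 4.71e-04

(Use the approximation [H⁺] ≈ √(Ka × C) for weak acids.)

[H⁺] = √(Ka × C) = √(4.71e-04 × 0.2) = 9.7057e-03. pH = -log(9.7057e-03)

pH = 2.01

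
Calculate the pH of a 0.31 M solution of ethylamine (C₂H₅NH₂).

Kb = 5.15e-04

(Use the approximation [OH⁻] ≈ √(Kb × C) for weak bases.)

[OH⁻] = √(Kb × C) = √(5.15e-04 × 0.31) = 1.2635e-02. pOH = 1.90, pH = 14 - pOH

pH = 12.10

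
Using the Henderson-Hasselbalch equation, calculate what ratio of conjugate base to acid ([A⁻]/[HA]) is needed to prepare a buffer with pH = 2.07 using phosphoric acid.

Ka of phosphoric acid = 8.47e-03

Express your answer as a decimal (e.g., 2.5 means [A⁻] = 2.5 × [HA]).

pKa = -log(8.47e-03) = 2.0721. pH = pKa + log([A⁻]/[HA]), so log([A⁻]/[HA]) = pH − pKa = 2.07 − 2.0721 = -0.0021. [A⁻]/[HA] = 10^(-0.0021) = 0.995

[A⁻]/[HA] = 0.995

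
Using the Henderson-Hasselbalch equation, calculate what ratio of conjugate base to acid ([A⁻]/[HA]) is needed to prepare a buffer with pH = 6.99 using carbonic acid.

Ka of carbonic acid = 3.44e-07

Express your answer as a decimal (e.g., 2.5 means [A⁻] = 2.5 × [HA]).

pKa = -log(3.44e-07) = 6.4634. pH = pKa + log([A⁻]/[HA]), so log([A⁻]/[HA]) = pH − pKa = 6.99 − 6.4634 = 0.5266. [A⁻]/[HA] = 10^(0.5266) = 3.36

[A⁻]/[HA] = 3.36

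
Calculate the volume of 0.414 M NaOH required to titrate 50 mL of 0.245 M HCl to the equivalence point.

At equivalence: moles acid = moles base. moles HCl = 0.245 × 50/1000 = 0.01225 mol. V_base = moles / 0.414 × 1000 = 29.6 mL.

V_{base} = 29.6 mL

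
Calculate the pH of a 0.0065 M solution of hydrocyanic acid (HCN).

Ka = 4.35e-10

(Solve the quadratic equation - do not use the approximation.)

x² + Ka×x - Ka×C = 0. Using quadratic formula: [H⁺] = 1.6813e-06

pH = 5.77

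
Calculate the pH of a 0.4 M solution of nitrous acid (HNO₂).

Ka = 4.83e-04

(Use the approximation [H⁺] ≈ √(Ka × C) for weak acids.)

[H⁺] = √(Ka × C) = √(4.83e-04 × 0.4) = 1.3900e-02. pH = -log(1.3900e-02)

pH = 1.86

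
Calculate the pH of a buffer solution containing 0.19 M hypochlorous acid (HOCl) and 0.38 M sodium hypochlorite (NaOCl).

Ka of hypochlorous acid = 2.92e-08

pKa = -log(2.92e-08) = 7.53. pH = pKa + log([A⁻]/[HA]) = 7.53 + log(0.38/0.19)

pH = 7.84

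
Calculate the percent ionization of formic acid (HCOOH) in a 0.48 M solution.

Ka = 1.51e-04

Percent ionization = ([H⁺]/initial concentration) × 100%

Using Ka equilibrium: x² + Ka×x - Ka×C = 0. Solving: [H⁺] = 8.4384e-03. Percent = (8.4384e-03/0.48) × 100

Percent ionization = 1.76%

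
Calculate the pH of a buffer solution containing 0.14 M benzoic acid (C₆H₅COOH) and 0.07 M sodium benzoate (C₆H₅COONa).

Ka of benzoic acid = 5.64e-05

pKa = -log(5.64e-05) = 4.25. pH = pKa + log([A⁻]/[HA]) = 4.25 + log(0.07/0.14)

pH = 3.95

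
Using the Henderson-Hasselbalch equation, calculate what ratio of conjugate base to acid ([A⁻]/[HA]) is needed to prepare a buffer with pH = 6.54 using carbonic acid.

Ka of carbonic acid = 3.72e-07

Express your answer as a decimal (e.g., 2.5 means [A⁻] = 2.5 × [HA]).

pKa = -log(3.72e-07) = 6.4295. pH = pKa + log([A⁻]/[HA]), so log([A⁻]/[HA]) = pH − pKa = 6.54 − 6.4295 = 0.1105. [A⁻]/[HA] = 10^(0.1105) = 1.29

[A⁻]/[HA] = 1.29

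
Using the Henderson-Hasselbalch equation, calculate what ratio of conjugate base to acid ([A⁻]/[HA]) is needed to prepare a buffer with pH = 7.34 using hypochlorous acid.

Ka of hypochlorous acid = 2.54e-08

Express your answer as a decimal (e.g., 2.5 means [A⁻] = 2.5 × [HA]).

pKa = -log(2.54e-08) = 7.5952. pH = pKa + log([A⁻]/[HA]), so log([A⁻]/[HA]) = pH − pKa = 7.34 − 7.5952 = -0.2552. [A⁻]/[HA] = 10^(-0.2552) = 0.556

[A⁻]/[HA] = 0.556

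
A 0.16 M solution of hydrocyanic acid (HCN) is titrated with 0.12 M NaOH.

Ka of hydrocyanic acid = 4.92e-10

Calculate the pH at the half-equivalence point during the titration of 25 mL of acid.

At half-equivalence [HA] = [A⁻], so Henderson-Hasselbalch gives pH = pKa = -log(4.92e-10) = 9.31.

pH = pKa = 9.31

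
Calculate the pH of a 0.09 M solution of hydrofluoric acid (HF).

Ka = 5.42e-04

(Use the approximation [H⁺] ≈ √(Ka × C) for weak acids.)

[H⁺] = √(Ka × C) = √(5.42e-04 × 0.09) = 6.9843e-03. pH = -log(6.9843e-03)

pH = 2.16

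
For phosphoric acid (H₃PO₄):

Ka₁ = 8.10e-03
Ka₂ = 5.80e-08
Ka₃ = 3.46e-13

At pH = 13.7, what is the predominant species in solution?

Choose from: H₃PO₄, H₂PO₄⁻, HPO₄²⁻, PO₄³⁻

pKa₁ = 2.09, pKa₂ = 7.24, pKa₃ = 12.46. For a polyprotic acid the predominant species crosses at each pKa: below pKa_n the protonated form dominates, above it the deprotonated form does. At pH = 13.7, the predominant species is PO₄³⁻.

PO₄³⁻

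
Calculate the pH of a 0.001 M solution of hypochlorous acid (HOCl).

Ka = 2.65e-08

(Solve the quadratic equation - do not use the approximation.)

x² + Ka×x - Ka×C = 0. Using quadratic formula: [H⁺] = 5.1346e-06

pH = 5.29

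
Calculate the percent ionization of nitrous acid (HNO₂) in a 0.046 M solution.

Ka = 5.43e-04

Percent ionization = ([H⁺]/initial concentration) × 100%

Using Ka equilibrium: x² + Ka×x - Ka×C = 0. Solving: [H⁺] = 4.7337e-03. Percent = (4.7337e-03/0.046) × 100

Percent ionization = 10.3%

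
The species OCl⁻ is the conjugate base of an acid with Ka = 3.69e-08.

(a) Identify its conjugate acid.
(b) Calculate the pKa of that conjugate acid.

(a) The conjugate acid is formed by adding one H⁺ to OCl⁻, giving HOCl. (b) pKa = -log(Ka) = -log(3.69e-08) = 7.43.

Conjugate acid: HOCl; pK_a = 7.43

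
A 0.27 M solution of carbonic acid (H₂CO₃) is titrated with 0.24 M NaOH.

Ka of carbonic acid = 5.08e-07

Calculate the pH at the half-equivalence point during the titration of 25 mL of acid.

At half-equivalence [HA] = [A⁻], so Henderson-Hasselbalch gives pH = pKa = -log(5.08e-07) = 6.29.

pH = pKa = 6.29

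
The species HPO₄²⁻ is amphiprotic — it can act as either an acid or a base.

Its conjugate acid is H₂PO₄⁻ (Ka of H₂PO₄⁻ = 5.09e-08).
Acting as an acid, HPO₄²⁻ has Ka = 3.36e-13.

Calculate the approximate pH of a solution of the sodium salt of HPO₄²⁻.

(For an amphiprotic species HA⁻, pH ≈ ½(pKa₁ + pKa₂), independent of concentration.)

pKa₁ = -log(5.09e-08) = 7.29; pKa₂ = -log(3.36e-13) = 12.47. For an amphiprotic species, pH ≈ ½(pKa₁ + pKa₂) = ½(7.29 + 12.47) = 9.88.

pH = 9.88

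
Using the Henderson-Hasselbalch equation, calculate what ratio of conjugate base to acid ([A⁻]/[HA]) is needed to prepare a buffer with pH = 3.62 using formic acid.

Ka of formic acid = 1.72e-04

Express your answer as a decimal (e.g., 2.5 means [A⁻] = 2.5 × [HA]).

pKa = -log(1.72e-04) = 3.7645. pH = pKa + log([A⁻]/[HA]), so log([A⁻]/[HA]) = pH − pKa = 3.62 − 3.7645 = -0.1445. [A⁻]/[HA] = 10^(-0.1445) = 0.717

[A⁻]/[HA] = 0.717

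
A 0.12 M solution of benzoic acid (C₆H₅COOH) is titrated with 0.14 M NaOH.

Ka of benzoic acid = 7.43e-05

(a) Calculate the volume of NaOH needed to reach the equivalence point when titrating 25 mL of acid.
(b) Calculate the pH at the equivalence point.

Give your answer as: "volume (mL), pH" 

moles acid = 0.12 × 25/1000 = 0.003 mol; V_base = moles/0.14 × 1000 = 21.4 mL. At equivalence only the conjugate base is present: [A⁻] = 0.003/0.046 = 6.4615e-02 M. Kb = Kw/Ka = 1.35e-10; [OH⁻] = √(Kb × [A⁻]) = 2.9490e-06; pOH = 5.53; pH = 14 - pOH = 8.47.

V = 21.4 mL, pH = 8.47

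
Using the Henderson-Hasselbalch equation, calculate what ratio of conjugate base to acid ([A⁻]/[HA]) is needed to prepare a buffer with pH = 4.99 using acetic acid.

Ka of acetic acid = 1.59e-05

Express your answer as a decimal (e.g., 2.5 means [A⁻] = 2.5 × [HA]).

pKa = -log(1.59e-05) = 4.7986. pH = pKa + log([A⁻]/[HA]), so log([A⁻]/[HA]) = pH − pKa = 4.99 − 4.7986 = 0.1914. [A⁻]/[HA] = 10^(0.1914) = 1.55

[A⁻]/[HA] = 1.55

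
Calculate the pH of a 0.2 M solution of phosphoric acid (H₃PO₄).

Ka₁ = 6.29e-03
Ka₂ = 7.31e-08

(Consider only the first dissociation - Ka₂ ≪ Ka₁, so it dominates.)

First dissociation dominates. From Ka₁ = [H⁺][HA⁻]/[H₂A], x² + Ka₁·x − Ka₁·C = 0 with C = 0.2 M and Ka₁ = 6.29e-03. Solving: [H⁺] = (−Ka₁ + √(Ka₁² + 4·Ka₁·C)) / 2 = 3.2462e-02 M. pH = -log(3.2462e-02) = 1.49.

pH = 1.49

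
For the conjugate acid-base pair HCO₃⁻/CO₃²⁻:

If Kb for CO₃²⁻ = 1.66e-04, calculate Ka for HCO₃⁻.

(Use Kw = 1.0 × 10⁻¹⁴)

For a conjugate pair Ka × Kb = Kw, so Ka = Kw/Kb = 1.0 × 10⁻¹⁴ / 1.66e-04 = 6.02e-11.

K_a = 6.02e-11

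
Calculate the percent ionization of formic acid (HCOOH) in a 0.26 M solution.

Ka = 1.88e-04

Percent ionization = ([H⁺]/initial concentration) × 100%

Using Ka equilibrium: x² + Ka×x - Ka×C = 0. Solving: [H⁺] = 6.8981e-03. Percent = (6.8981e-03/0.26) × 100

Percent ionization = 2.65%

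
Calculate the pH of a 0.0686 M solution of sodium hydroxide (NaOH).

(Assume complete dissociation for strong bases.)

[OH⁻] = 0.0686 M for strong base. pOH = -log[OH⁻] = 1.16, pH = 14 - pOH

pH = 12.84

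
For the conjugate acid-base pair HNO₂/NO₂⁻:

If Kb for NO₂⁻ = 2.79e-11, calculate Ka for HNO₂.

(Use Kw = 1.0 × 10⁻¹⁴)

For a conjugate pair Ka × Kb = Kw, so Ka = Kw/Kb = 1.0 × 10⁻¹⁴ / 2.79e-11 = 3.58e-04.

K_a = 3.58e-04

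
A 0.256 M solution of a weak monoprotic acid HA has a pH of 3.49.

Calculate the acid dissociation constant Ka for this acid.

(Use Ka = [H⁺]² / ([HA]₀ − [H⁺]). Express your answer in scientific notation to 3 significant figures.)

[H⁺] = 10^(−pH) = 10^(−3.49) = 3.236e-04 M. For HA ⇌ H⁺ + A⁻, Ka = [H⁺][A⁻]/[HA] = [H⁺]² / ([HA]₀ − [H⁺]) = (3.236e-04)² / (0.256 − 3.236e-04) = 4.10e-07.

K_a = 4.10e-07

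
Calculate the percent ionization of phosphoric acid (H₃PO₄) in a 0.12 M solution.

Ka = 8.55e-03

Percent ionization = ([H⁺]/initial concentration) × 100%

Using Ka equilibrium: x² + Ka×x - Ka×C = 0. Solving: [H⁺] = 2.8040e-02. Percent = (2.8040e-02/0.12) × 100

Percent ionization = 23.4%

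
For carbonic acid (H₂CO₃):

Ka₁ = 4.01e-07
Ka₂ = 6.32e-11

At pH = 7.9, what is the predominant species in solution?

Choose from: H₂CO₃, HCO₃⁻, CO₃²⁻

pKa₁ = 6.40, pKa₂ = 10.20. For a polyprotic acid the predominant species crosses at each pKa: below pKa_n the protonated form dominates, above it the deprotonated form does. At pH = 7.9, the predominant species is HCO₃⁻.

HCO₃⁻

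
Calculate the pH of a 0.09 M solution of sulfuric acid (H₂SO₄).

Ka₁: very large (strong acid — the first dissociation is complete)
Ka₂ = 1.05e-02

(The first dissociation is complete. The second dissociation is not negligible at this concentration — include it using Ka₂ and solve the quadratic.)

First dissociation is complete: [H⁺]₀ = [HSO₄⁻]₀ = C = 0.09 M. Second dissociation HSO₄⁻ ⇌ H⁺ + SO₄²⁻: let x = [SO₄²⁻]. Ka₂ = (C + x)·x / (C − x) = 1.05e-02 → x² + (C + Ka₂)·x − Ka₂·C = 0 → x² + 0.10050·x − 9.450e-04 = 0. x = (−0.10050 + √(0.10050² + 4 × 9.450e-04)) / 2 = 8.6572e-03 M. [H⁺] = C + x = 0.09 + 8.6572e-03 = 9.8657e-02 M. pH = -log(9.8657e-02) = 1.01.

pH = 1.01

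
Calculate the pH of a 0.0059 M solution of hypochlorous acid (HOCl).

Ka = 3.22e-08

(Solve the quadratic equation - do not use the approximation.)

x² + Ka×x - Ka×C = 0. Using quadratic formula: [H⁺] = 1.3767e-05

pH = 4.86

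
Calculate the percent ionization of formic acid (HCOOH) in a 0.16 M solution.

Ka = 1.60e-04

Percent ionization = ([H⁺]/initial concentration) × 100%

Using Ka equilibrium: x² + Ka×x - Ka×C = 0. Solving: [H⁺] = 4.9803e-03. Percent = (4.9803e-03/0.16) × 100

Percent ionization = 3.11%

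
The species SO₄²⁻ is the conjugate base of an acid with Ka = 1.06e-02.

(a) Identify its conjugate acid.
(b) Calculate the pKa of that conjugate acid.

(a) The conjugate acid is formed by adding one H⁺ to SO₄²⁻, giving HSO₄⁻. (b) pKa = -log(Ka) = -log(1.06e-02) = 1.97.

Conjugate acid: HSO₄⁻; pK_a = 1.97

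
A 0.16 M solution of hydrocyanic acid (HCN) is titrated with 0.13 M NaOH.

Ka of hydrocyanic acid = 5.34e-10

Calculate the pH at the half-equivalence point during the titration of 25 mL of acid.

At half-equivalence [HA] = [A⁻], so Henderson-Hasselbalch gives pH = pKa = -log(5.34e-10) = 9.27.

pH = pKa = 9.27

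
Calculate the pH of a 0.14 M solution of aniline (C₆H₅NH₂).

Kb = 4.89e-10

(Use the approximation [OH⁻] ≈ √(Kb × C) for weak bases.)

[OH⁻] = √(Kb × C) = √(4.89e-10 × 0.14) = 8.2741e-06. pOH = 5.08, pH = 14 - pOH

pH = 8.92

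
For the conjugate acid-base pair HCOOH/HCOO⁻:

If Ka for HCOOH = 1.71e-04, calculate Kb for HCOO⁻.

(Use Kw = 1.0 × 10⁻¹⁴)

For a conjugate pair Ka × Kb = Kw, so Kb = Kw/Ka = 1.0 × 10⁻¹⁴ / 1.71e-04 = 5.85e-11.

K_b = 5.85e-11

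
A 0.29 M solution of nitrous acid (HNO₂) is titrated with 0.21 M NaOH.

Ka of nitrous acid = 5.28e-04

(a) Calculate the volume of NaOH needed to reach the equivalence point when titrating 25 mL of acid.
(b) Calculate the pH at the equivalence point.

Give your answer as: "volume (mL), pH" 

moles acid = 0.29 × 25/1000 = 0.00725 mol; V_base = moles/0.21 × 1000 = 34.5 mL. At equivalence only the conjugate base is present: [A⁻] = 0.00725/0.060 = 1.2180e-01 M. Kb = Kw/Ka = 1.89e-11; [OH⁻] = √(Kb × [A⁻]) = 1.5188e-06; pOH = 5.82; pH = 14 - pOH = 8.18.

V = 34.5 mL, pH = 8.18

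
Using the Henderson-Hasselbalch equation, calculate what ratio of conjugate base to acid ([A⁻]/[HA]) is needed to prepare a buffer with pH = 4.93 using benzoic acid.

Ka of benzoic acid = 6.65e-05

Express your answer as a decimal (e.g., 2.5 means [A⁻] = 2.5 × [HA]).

pKa = -log(6.65e-05) = 4.1772. pH = pKa + log([A⁻]/[HA]), so log([A⁻]/[HA]) = pH − pKa = 4.93 − 4.1772 = 0.7528. [A⁻]/[HA] = 10^(0.7528) = 5.66

[A⁻]/[HA] = 5.66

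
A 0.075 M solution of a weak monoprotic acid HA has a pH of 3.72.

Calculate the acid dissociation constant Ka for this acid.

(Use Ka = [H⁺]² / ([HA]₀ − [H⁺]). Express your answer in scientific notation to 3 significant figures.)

[H⁺] = 10^(−pH) = 10^(−3.72) = 1.905e-04 M. For HA ⇌ H⁺ + A⁻, Ka = [H⁺][A⁻]/[HA] = [H⁺]² / ([HA]₀ − [H⁺]) = (1.905e-04)² / (0.075 − 1.905e-04) = 4.85e-07.

K_a = 4.85e-07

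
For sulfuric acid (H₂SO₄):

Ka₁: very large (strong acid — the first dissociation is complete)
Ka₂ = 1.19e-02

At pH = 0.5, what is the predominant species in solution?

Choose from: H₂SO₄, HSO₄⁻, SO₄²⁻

The first dissociation is complete, so H₂SO₄ itself is never the predominant species in water; pKa₂ = -log(1.19e-02) = 1.92. For a polyprotic acid the predominant species crosses at each pKa: below pKa_n the protonated form dominates, above it the deprotonated form does. At pH = 0.5, the predominant species is HSO₄⁻.

HSO₄⁻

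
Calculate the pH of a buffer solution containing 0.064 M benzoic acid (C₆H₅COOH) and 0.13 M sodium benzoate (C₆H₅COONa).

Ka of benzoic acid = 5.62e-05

pKa = -log(5.62e-05) = 4.25. pH = pKa + log([A⁻]/[HA]) = 4.25 + log(0.13/0.064)

pH = 4.56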